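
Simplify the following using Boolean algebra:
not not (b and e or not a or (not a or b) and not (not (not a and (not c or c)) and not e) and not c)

b and e or not a

not not (b and e or not a or (not a or b) and not (not (not a and (not c or c)) and not e) and not c)
= not not (b and e or not a or (not a or b) and (not a and (not c or c) or e) and not c)   [De Morgan]
= not not (b and e or not a or (not a or b) and (not a or e) and not c)   [complement / identity]
= not not (b and e or not a or (b and e or not a) and not c)   [distribution]
= b and e or not a or (b and e or not a) and not c   [double negation]
= b and e or not a   [absorption]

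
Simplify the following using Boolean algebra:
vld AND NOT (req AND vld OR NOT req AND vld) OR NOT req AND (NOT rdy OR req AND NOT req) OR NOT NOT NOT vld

NOT req AND NOT rdy OR NOT vld

vld AND NOT (req AND vld OR NOT req AND vld) OR NOT req AND (NOT rdy OR req AND NOT req) OR NOT NOT NOT vld
= vld AND NOT vld OR NOT req AND (NOT rdy OR req AND NOT req) OR NOT NOT NOT vld
= vld AND NOT vld OR NOT req AND (NOT rdy OR req AND NOT req) OR NOT vld
= vld AND NOT vld OR NOT req AND NOT rdy OR NOT vld
= NOT req AND NOT rdy OR NOT vld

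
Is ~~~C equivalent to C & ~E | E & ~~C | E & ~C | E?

No

E1: ~~~C
    = ~C   [double negation]
E2: C & ~E | E & ~~C | E & ~C | E
    = C & ~E | E & C | E & ~C | E   [double negation]
    = C & ~E | E & C | E   [absorption]
    = C | E   [distribution]
These differ: at C=0, E=0, E1 = 1 but E2 = 0.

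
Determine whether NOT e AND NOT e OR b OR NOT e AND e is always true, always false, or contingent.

NOT e AND NOT e OR b OR NOT e AND e
= NOT e AND NOT e OR b   [complement / identity]
= NOT e OR b   [idempotence]
This depends on b, e, so it is not a constant.

contingent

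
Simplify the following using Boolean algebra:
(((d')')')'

d

(((d')')')'
= (d')'
= d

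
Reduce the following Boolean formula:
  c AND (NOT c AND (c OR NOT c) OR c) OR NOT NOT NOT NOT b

c OR b

c AND (NOT c AND (c OR NOT c) OR c) OR NOT NOT NOT NOT b
= c AND (NOT c OR c) OR NOT NOT NOT NOT b   [complement / identity]
= c AND (NOT c OR c) OR NOT NOT b   [double negation]
= c OR NOT NOT b   [complement / identity]
= c OR b   [double negation]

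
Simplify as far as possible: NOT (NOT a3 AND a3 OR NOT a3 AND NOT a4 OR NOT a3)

NOT (NOT a3 AND a3 OR NOT a3 AND NOT a4 OR NOT a3)
= NOT (NOT a3 AND NOT a4 OR NOT a3)   [complement / identity]
= NOT NOT a3   [absorption]
= a3   [double negation]

a3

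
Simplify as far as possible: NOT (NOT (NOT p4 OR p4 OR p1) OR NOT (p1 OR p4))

p4 OR p1

NOT (NOT (NOT p4 OR p4 OR p1) OR NOT (p1 OR p4))
= (NOT p4 OR p4 OR p1) AND (p1 OR p4)   — De Morgan
= (NOT p4 OR p4) AND p4 OR p1   — distribution
= p4 OR p1   — complement / identity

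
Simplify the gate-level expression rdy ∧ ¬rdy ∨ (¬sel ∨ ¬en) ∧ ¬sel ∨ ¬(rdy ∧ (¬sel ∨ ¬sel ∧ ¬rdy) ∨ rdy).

rdy ∧ ¬rdy ∨ (¬sel ∨ ¬en) ∧ ¬sel ∨ ¬(rdy ∧ (¬sel ∨ ¬sel ∧ ¬rdy) ∨ rdy)
= (¬sel ∨ ¬en) ∧ ¬sel ∨ ¬(rdy ∧ (¬sel ∨ ¬sel ∧ ¬rdy) ∨ rdy)   [complement / identity]
= ¬sel ∨ ¬(rdy ∧ (¬sel ∨ ¬sel ∧ ¬rdy) ∨ rdy)   [absorption]
= ¬sel ∨ ¬(rdy ∧ ¬sel ∨ rdy)   [absorption]
= ¬sel ∨ ¬rdy   [absorption]

¬sel ∨ ¬rdy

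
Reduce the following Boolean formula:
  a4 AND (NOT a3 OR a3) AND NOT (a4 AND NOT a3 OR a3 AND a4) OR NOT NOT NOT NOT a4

a4 AND (NOT a3 OR a3) AND NOT (a4 AND NOT a3 OR a3 AND a4) OR NOT NOT NOT NOT a4
= a4 AND (NOT a3 OR a3) AND NOT (a4 AND NOT a3 OR a3 AND a4) OR NOT NOT a4   — double negation
= a4 AND (NOT a3 OR a3) AND NOT a4 OR NOT NOT a4   — distribution
= a4 AND (NOT a3 OR a3) AND NOT a4 OR a4   — double negation
= a4 AND NOT a4 OR a4   — complement / identity
= a4   — complement / identity

a4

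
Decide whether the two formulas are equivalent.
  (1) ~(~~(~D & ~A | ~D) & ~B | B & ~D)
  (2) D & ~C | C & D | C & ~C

Yes

E1: ~(~~(~D & ~A | ~D) & ~B | B & ~D)
    = ~(~~~D & ~B | B & ~D)
    = ~(~D & ~B | B & ~D)
    = ~~D
    = D
E2: D & ~C | C & D | C & ~C
    = D & ~C | C & D
    = D
Both reduce to D, so they are equivalent.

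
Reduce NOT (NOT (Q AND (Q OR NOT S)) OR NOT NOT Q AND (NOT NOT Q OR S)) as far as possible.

NOT (NOT (Q AND (Q OR NOT S)) OR NOT NOT Q AND (NOT NOT Q OR S))
= NOT (NOT (Q AND (Q OR NOT S)) OR NOT NOT Q)
= NOT (NOT Q OR NOT NOT Q)
= Q AND NOT Q
= FALSE

FALSE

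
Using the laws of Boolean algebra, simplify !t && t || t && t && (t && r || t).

!t && t || t && t && (t && r || t)
= !t && t || t && t && t   — absorption
= !t && t || t && t   — idempotence
= t   — distribution

t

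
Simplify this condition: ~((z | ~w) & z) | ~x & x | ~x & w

~z | ~x & w

~((z | ~w) & z) | ~x & x | ~x & w
= ~((z | ~w) & z) | ~x & w
= ~z | ~x & w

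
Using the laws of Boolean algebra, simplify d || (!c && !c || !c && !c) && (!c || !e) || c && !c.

d || !c

d || (!c && !c || !c && !c) && (!c || !e) || c && !c
= d || !c && !c && (!c || !e) || c && !c   [idempotence]
= d || !c && !c && (!c || !e)   [complement / identity]
= d || !c && (!c || !e)   [idempotence]
= d || !c   [absorption]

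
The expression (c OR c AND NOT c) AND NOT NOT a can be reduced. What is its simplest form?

(c OR c AND NOT c) AND NOT NOT a
= c AND NOT NOT a   [complement / identity]
= c AND a   [double negation]

c AND a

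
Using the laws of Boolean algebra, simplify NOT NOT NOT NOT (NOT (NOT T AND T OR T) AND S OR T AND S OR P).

NOT NOT NOT NOT (NOT (NOT T AND T OR T) AND S OR T AND S OR P)
= NOT NOT NOT NOT (NOT T AND S OR T AND S OR P)
= NOT NOT NOT NOT (S OR P)
= NOT NOT (S OR P)
= S OR P

S OR P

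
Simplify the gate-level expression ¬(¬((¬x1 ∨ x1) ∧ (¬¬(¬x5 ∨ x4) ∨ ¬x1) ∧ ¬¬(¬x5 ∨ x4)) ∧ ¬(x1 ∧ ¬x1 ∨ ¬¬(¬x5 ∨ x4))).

¬x5 ∨ x4

¬(¬((¬x1 ∨ x1) ∧ (¬¬(¬x5 ∨ x4) ∨ ¬x1) ∧ ¬¬(¬x5 ∨ x4)) ∧ ¬(x1 ∧ ¬x1 ∨ ¬¬(¬x5 ∨ x4)))
= ¬(¬((¬x1 ∨ x1) ∧ (¬¬(¬x5 ∨ x4) ∨ ¬x1) ∧ ¬¬(¬x5 ∨ x4)) ∧ ¬¬¬(¬x5 ∨ x4))   — complement / identity
= ¬(¬((¬¬(¬x5 ∨ x4) ∨ ¬x1) ∧ ¬¬(¬x5 ∨ x4)) ∧ ¬¬¬(¬x5 ∨ x4))   — complement / identity
= ¬(¬¬¬(¬x5 ∨ x4) ∧ ¬¬¬(¬x5 ∨ x4))   — absorption
= ¬¬¬¬(¬x5 ∨ x4)   — idempotence
= ¬¬(¬x5 ∨ x4)   — double negation
= ¬x5 ∨ x4   — double negation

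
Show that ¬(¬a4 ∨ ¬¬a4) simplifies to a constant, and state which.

¬(¬a4 ∨ ¬¬a4)
= a4 ∧ ¬a4   — De Morgan
= False   — complement

False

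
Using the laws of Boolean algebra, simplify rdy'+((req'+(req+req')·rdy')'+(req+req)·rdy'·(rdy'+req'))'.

rdy'+((req'+(req+req')·rdy')'+(req+req)·rdy'·(rdy'+req'))'
= rdy'+((req'+rdy')'+(req+req)·rdy'·(rdy'+req'))'   [complement / identity]
= rdy'+((req'+rdy')'+(req+req)·rdy')'   [absorption]
= rdy'+((req'+rdy')'+req·rdy')'   [idempotence]
= rdy'+(req·rdy+req·rdy')'   [De Morgan]
= rdy'+req'   [distribution]

rdy'+req'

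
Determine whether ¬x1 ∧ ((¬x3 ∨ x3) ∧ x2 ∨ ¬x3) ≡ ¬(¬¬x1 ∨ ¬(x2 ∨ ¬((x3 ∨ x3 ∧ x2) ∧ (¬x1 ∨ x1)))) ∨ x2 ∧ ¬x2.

Yes

E1: ¬x1 ∧ ((¬x3 ∨ x3) ∧ x2 ∨ ¬x3)
    = ¬x1 ∧ (x2 ∨ ¬x3)   [complement / identity]
E2: ¬(¬¬x1 ∨ ¬(x2 ∨ ¬((x3 ∨ x3 ∧ x2) ∧ (¬x1 ∨ x1)))) ∨ x2 ∧ ¬x2
    = ¬(¬¬x1 ∨ ¬(x2 ∨ ¬(x3 ∨ x3 ∧ x2))) ∨ x2 ∧ ¬x2   [complement / identity]
    = ¬(¬¬x1 ∨ ¬(x2 ∨ ¬(x3 ∨ x3 ∧ x2)))   [complement / identity]
    = ¬(¬¬x1 ∨ ¬(x2 ∨ ¬x3))   [absorption]
    = ¬x1 ∧ (x2 ∨ ¬x3)   [De Morgan]
Both reduce to ¬x1 ∧ (x2 ∨ ¬x3), so they are equivalent.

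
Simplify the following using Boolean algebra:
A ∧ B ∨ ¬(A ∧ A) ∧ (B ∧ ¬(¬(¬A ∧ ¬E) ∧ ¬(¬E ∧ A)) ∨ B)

B

A ∧ B ∨ ¬(A ∧ A) ∧ (B ∧ ¬(¬(¬A ∧ ¬E) ∧ ¬(¬E ∧ A)) ∨ B)
= A ∧ B ∨ ¬(A ∧ A) ∧ (B ∧ (¬A ∧ ¬E ∨ ¬E ∧ A) ∨ B)   — De Morgan
= A ∧ B ∨ ¬A ∧ (B ∧ (¬A ∧ ¬E ∨ ¬E ∧ A) ∨ B)   — idempotence
= A ∧ B ∨ ¬A ∧ (B ∧ ¬E ∨ B)   — distribution
= A ∧ B ∨ ¬A ∧ B   — absorption
= B   — distribution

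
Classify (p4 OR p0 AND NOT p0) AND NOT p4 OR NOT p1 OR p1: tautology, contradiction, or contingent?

tautology

(p4 OR p0 AND NOT p0) AND NOT p4 OR NOT p1 OR p1
= p4 AND NOT p4 OR NOT p1 OR p1   [complement / identity]
= NOT p1 OR p1   [complement / identity]
= TRUE   [complement]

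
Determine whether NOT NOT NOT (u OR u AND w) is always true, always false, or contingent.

contingent

NOT NOT NOT (u OR u AND w)
= NOT (u OR u AND w)   [double negation]
= NOT u   [absorption]
This depends on u, so it is not a constant.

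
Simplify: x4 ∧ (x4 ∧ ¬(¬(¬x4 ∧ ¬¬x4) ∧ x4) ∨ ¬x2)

x4 ∧ ¬x2

x4 ∧ (x4 ∧ ¬(¬(¬x4 ∧ ¬¬x4) ∧ x4) ∨ ¬x2)
= x4 ∧ (x4 ∧ ¬((x4 ∨ ¬x4) ∧ x4) ∨ ¬x2)   — De Morgan
= x4 ∧ (x4 ∧ ¬x4 ∨ ¬x2)   — complement / identity
= x4 ∧ ¬x2   — complement / identity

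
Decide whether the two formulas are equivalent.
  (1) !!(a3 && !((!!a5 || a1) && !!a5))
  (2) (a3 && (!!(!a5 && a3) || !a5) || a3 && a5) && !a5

E1: !!(a3 && !((!!a5 || a1) && !!a5))
    = !!(a3 && !!!a5)   — absorption
    = !!(a3 && !a5)   — double negation
    = a3 && !a5   — double negation
E2: (a3 && (!!(!a5 && a3) || !a5) || a3 && a5) && !a5
    = (a3 && (!a5 && a3 || !a5) || a3 && a5) && !a5   — double negation
    = (a3 && !a5 || a3 && a5) && !a5   — absorption
    = a3 && !a5   — distribution
Both reduce to a3 && !a5, so they are equivalent.

Yes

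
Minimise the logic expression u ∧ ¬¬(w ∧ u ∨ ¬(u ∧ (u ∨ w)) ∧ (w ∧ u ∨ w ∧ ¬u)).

u ∧ w

u ∧ ¬¬(w ∧ u ∨ ¬(u ∧ (u ∨ w)) ∧ (w ∧ u ∨ w ∧ ¬u))
= u ∧ (w ∧ u ∨ ¬(u ∧ (u ∨ w)) ∧ (w ∧ u ∨ w ∧ ¬u))   [double negation]
= u ∧ (w ∧ u ∨ ¬u ∧ (w ∧ u ∨ w ∧ ¬u))   [absorption]
= u ∧ (w ∧ u ∨ ¬u ∧ w)   [distribution]
= u ∧ w   [distribution]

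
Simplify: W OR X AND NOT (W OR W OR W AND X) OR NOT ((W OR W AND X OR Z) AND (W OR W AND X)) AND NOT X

W OR X AND NOT (W OR W OR W AND X) OR NOT ((W OR W AND X OR Z) AND (W OR W AND X)) AND NOT X
= W OR X AND NOT (W OR W AND X) OR NOT ((W OR W AND X OR Z) AND (W OR W AND X)) AND NOT X   [idempotence]
= W OR X AND NOT (W OR W AND X) OR NOT (W OR W AND X) AND NOT X   [absorption]
= W OR NOT (W OR W AND X)   [distribution]
= W OR NOT W   [absorption]
= TRUE   [complement]

TRUE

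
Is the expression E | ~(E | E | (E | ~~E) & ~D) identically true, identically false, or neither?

E | ~(E | E | (E | ~~E) & ~D)
= E | ~(E | E | (E | E) & ~D)
= E | ~(E | E)
= E | ~E
= 1

identically true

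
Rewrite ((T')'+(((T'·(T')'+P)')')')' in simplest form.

((T')'+(((T'·(T')'+P)')')')'
= ((T')'+(((T'·T+P)')')')'   [double negation]
= ((T')'+((P')')')'   [complement / identity]
= T'·(P')'   [De Morgan]
= T'·P   [double negation]

T'·P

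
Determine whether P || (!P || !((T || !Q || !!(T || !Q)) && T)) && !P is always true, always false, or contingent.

always true

P || (!P || !((T || !Q || !!(T || !Q)) && T)) && !P
= P || (!P || !((T || !Q || T || !Q) && T)) && !P   — double negation
= P || (!P || !((T || !Q) && T)) && !P   — idempotence
= P || (!P || !T) && !P   — absorption
= P || !P   — absorption
= true   — complement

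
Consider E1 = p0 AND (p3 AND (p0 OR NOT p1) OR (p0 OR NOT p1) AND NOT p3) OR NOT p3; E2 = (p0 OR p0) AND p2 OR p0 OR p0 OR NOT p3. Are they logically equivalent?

Yes

E1: p0 AND (p3 AND (p0 OR NOT p1) OR (p0 OR NOT p1) AND NOT p3) OR NOT p3
    = p0 AND (p0 OR NOT p1) OR NOT p3   (distribution)
    = p0 OR NOT p3   (absorption)
E2: (p0 OR p0) AND p2 OR p0 OR p0 OR NOT p3
    = p0 OR p0 OR NOT p3   (absorption)
    = p0 OR NOT p3   (idempotence)
Both reduce to p0 OR NOT p3, so they are equivalent.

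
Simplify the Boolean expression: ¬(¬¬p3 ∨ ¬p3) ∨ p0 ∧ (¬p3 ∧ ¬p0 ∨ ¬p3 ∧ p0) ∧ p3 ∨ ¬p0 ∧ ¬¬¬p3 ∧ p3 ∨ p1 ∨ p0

¬(¬¬p3 ∨ ¬p3) ∨ p0 ∧ (¬p3 ∧ ¬p0 ∨ ¬p3 ∧ p0) ∧ p3 ∨ ¬p0 ∧ ¬¬¬p3 ∧ p3 ∨ p1 ∨ p0
= ¬(¬¬p3 ∨ ¬p3) ∨ p0 ∧ (¬p3 ∧ ¬p0 ∨ ¬p3 ∧ p0) ∧ p3 ∨ ¬p0 ∧ ¬p3 ∧ p3 ∨ p1 ∨ p0   (double negation)
= ¬(¬¬p3 ∨ ¬p3) ∨ p0 ∧ ¬p3 ∧ p3 ∨ ¬p0 ∧ ¬p3 ∧ p3 ∨ p1 ∨ p0   (distribution)
= ¬(¬¬p3 ∨ ¬p3) ∨ ¬p3 ∧ p3 ∨ p1 ∨ p0   (distribution)
= ¬p3 ∧ p3 ∨ ¬p3 ∧ p3 ∨ p1 ∨ p0   (De Morgan)
= ¬p3 ∧ p3 ∨ p1 ∨ p0   (complement / identity)
= p1 ∨ p0   (complement / identity)

p1 ∨ p0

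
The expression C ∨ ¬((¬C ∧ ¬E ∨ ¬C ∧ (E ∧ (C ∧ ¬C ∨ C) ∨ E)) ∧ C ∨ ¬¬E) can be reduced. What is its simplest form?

C ∨ ¬((¬C ∧ ¬E ∨ ¬C ∧ (E ∧ (C ∧ ¬C ∨ C) ∨ E)) ∧ C ∨ ¬¬E)
= C ∨ ¬((¬C ∧ ¬E ∨ ¬C ∧ (E ∧ C ∨ E)) ∧ C ∨ ¬¬E)   — complement / identity
= C ∨ ¬((¬C ∧ ¬E ∨ ¬C ∧ (E ∧ C ∨ E)) ∧ C ∨ E)   — double negation
= C ∨ ¬((¬C ∧ ¬E ∨ ¬C ∧ E) ∧ C ∨ E)   — absorption
= C ∨ ¬(¬C ∧ C ∨ E)   — distribution
= C ∨ ¬E   — complement / identity

C ∨ ¬E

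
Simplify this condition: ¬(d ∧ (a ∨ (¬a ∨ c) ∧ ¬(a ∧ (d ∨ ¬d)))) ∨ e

¬d ∨ e

¬(d ∧ (a ∨ (¬a ∨ c) ∧ ¬(a ∧ (d ∨ ¬d)))) ∨ e
= ¬(d ∧ (a ∨ (¬a ∨ c) ∧ ¬a)) ∨ e   — complement / identity
= ¬(d ∧ (a ∨ ¬a)) ∨ e   — absorption
= ¬d ∨ e   — complement / identity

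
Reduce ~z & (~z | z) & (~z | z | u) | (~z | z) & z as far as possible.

~z & (~z | z) & (~z | z | u) | (~z | z) & z
= ~z & (~z | z) | (~z | z) & z   (absorption)
= ~z | z   (distribution)
= 1   (complement)

1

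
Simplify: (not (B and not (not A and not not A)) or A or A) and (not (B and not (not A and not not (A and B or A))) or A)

not B or A

(not (B and not (not A and not not A)) or A or A) and (not (B and not (not A and not not (A and B or A))) or A)
= (not (B and not (not A and not not A)) or A or A) and (not (B and not (not A and not not A)) or A)   [absorption]
= not (B and not (not A and not not A)) or A   [absorption]
= not (B and (A or not A)) or A   [De Morgan]
= not B or A   [complement / identity]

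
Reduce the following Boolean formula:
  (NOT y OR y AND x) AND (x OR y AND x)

(NOT y OR y AND x) AND (x OR y AND x)
= y AND x OR NOT y AND x   [distribution]
= x   [distribution]

x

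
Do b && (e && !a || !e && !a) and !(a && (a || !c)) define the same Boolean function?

No

E1: b && (e && !a || !e && !a)
    = b && !a
E2: !(a && (a || !c))
    = !a
These differ: at a=0, b=0, c=1, e=0, E1 = 0 but E2 = 1.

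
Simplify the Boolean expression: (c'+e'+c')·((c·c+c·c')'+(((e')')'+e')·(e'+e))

c'+e'

(c'+e'+c')·((c·c+c·c')'+(((e')')'+e')·(e'+e))
= (c'+e'+c')·(c'+(((e')')'+e')·(e'+e))   — distribution
= (c'+e'+c')·(c'+(e'+e')·(e'+e))   — double negation
= (c'+e'+c')·(c'+e'+e'·e)   — distribution
= (c'+e'+c')·(c'+e')   — complement / identity
= c'+e'   — absorption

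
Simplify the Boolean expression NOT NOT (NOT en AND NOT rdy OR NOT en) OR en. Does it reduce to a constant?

NOT NOT (NOT en AND NOT rdy OR NOT en) OR en
= NOT en AND NOT rdy OR NOT en OR en   (double negation)
= NOT en OR en   (absorption)
= TRUE   (complement)

TRUE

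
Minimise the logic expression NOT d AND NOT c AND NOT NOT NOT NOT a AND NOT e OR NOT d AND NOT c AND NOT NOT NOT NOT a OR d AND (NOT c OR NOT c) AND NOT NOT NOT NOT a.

NOT d AND NOT c AND NOT NOT NOT NOT a AND NOT e OR NOT d AND NOT c AND NOT NOT NOT NOT a OR d AND (NOT c OR NOT c) AND NOT NOT NOT NOT a
= NOT d AND NOT c AND NOT NOT NOT NOT a AND NOT e OR NOT d AND NOT c AND NOT NOT NOT NOT a OR d AND NOT c AND NOT NOT NOT NOT a   [idempotence]
= NOT d AND NOT c AND NOT NOT NOT NOT a OR d AND NOT c AND NOT NOT NOT NOT a   [absorption]
= NOT c AND NOT NOT NOT NOT a   [distribution]
= NOT c AND NOT NOT a   [double negation]
= NOT c AND a   [double negation]

NOT c AND a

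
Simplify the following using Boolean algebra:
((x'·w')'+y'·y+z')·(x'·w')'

x+w

((x'·w')'+y'·y+z')·(x'·w')'
= ((x'·w')'+z')·(x'·w')'   (complement / identity)
= (x'·w')'   (absorption)
= x+w   (De Morgan)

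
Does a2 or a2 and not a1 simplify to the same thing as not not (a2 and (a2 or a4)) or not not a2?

E1: a2 or a2 and not a1
    = a2   (absorption)
E2: not not (a2 and (a2 or a4)) or not not a2
    = not not a2 or not not a2   (absorption)
    = not not a2 or a2   (double negation)
    = a2 or a2   (double negation)
    = a2   (idempotence)
Both reduce to a2, so they are equivalent.

Yes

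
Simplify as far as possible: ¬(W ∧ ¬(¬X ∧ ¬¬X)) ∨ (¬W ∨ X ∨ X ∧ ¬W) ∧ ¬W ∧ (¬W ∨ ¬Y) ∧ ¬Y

¬W

¬(W ∧ ¬(¬X ∧ ¬¬X)) ∨ (¬W ∨ X ∨ X ∧ ¬W) ∧ ¬W ∧ (¬W ∨ ¬Y) ∧ ¬Y
= ¬(W ∧ ¬(¬X ∧ ¬¬X)) ∨ (¬W ∨ X) ∧ ¬W ∧ (¬W ∨ ¬Y) ∧ ¬Y   [absorption]
= ¬(W ∧ (X ∨ ¬X)) ∨ (¬W ∨ X) ∧ ¬W ∧ (¬W ∨ ¬Y) ∧ ¬Y   [De Morgan]
= ¬W ∨ (¬W ∨ X) ∧ ¬W ∧ (¬W ∨ ¬Y) ∧ ¬Y   [complement / identity]
= ¬W ∨ (¬W ∨ X) ∧ ¬W ∧ ¬Y   [absorption]
= ¬W ∨ ¬W ∧ ¬Y   [absorption]
= ¬W   [absorption]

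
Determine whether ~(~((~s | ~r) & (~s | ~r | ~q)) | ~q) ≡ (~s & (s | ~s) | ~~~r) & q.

Yes

E1: ~(~((~s | ~r) & (~s | ~r | ~q)) | ~q)
    = ~(~(~s | ~r) | ~q)   [absorption]
    = (~s | ~r) & q   [De Morgan]
E2: (~s & (s | ~s) | ~~~r) & q
    = (~s | ~~~r) & q   [complement / identity]
    = (~s | ~r) & q   [double negation]
Both reduce to (~s | ~r) & q, so they are equivalent.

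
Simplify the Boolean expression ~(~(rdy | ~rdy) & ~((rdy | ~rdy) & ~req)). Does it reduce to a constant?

~(~(rdy | ~rdy) & ~((rdy | ~rdy) & ~req))
= rdy | ~rdy | (rdy | ~rdy) & ~req   (De Morgan)
= rdy | ~rdy   (absorption)
= 1   (complement)

1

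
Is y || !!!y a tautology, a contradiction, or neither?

y || !!!y
= y || !y
= true

tautology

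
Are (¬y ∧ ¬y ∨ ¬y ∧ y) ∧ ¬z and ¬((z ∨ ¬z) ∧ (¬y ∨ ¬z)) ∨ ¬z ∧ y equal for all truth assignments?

No

E1: (¬y ∧ ¬y ∨ ¬y ∧ y) ∧ ¬z
    = ¬y ∧ ¬z   (distribution)
E2: ¬((z ∨ ¬z) ∧ (¬y ∨ ¬z)) ∨ ¬z ∧ y
    = ¬(¬y ∨ ¬z) ∨ ¬z ∧ y   (complement / identity)
    = y ∧ z ∨ ¬z ∧ y   (De Morgan)
    = y   (distribution)
These differ: at y=1, z=0, E1 = 0 but E2 = 1.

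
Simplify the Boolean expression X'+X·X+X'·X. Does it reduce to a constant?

X'+X·X+X'·X
= X'+X   — distribution
= 1   — complement

1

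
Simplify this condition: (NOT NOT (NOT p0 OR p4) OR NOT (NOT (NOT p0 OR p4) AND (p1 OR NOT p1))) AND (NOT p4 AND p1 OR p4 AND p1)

(NOT p0 OR p4) AND p1

(NOT NOT (NOT p0 OR p4) OR NOT (NOT (NOT p0 OR p4) AND (p1 OR NOT p1))) AND (NOT p4 AND p1 OR p4 AND p1)
= (NOT NOT (NOT p0 OR p4) OR NOT NOT (NOT p0 OR p4)) AND (NOT p4 AND p1 OR p4 AND p1)   — complement / identity
= NOT NOT (NOT p0 OR p4) AND (NOT p4 AND p1 OR p4 AND p1)   — idempotence
= NOT NOT (NOT p0 OR p4) AND p1   — distribution
= (NOT p0 OR p4) AND p1   — double negation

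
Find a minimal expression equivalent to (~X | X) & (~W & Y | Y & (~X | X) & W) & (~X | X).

Y

(~X | X) & (~W & Y | Y & (~X | X) & W) & (~X | X)
= (~X | X) & (~W & Y | Y & W) & (~X | X)
= (~W & Y | Y & W) & (~X | X)
= Y & (~X | X)
= Y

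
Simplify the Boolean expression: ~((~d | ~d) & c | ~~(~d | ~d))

~((~d | ~d) & c | ~~(~d | ~d))
= ~((~d | ~d) & c | ~d | ~d)   [double negation]
= ~(~d | ~d)   [absorption]
= d & d   [De Morgan]
= d   [idempotence]

d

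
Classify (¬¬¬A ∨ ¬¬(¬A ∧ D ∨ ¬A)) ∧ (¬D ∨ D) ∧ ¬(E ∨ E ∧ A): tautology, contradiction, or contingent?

contingent

(¬¬¬A ∨ ¬¬(¬A ∧ D ∨ ¬A)) ∧ (¬D ∨ D) ∧ ¬(E ∨ E ∧ A)
= (¬¬¬A ∨ ¬¬¬A) ∧ (¬D ∨ D) ∧ ¬(E ∨ E ∧ A)   — absorption
= (¬¬¬A ∨ ¬¬¬A) ∧ (¬D ∨ D) ∧ ¬E   — absorption
= (¬¬¬A ∨ ¬¬¬A) ∧ ¬E   — complement / identity
= ¬¬¬A ∧ ¬E   — idempotence
= ¬A ∧ ¬E   — double negation
This depends on A, E, so it is not a constant.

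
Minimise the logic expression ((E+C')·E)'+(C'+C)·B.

E'+B

((E+C')·E)'+(C'+C)·B
= E'+(C'+C)·B   (absorption)
= E'+B   (complement / identity)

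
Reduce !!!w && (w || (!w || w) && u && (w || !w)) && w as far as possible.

!!!w && (w || (!w || w) && u && (w || !w)) && w
= !!!w && (w || (!w || w) && u) && w   (complement / identity)
= !!!w && (w || u) && w   (complement / identity)
= !w && (w || u) && w   (double negation)
= !w && w   (absorption)
= false   (complement)

false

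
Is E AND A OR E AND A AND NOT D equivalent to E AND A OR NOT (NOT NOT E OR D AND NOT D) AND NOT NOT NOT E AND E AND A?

Yes

E1: E AND A OR E AND A AND NOT D
    = E AND A   (absorption)
E2: E AND A OR NOT (NOT NOT E OR D AND NOT D) AND NOT NOT NOT E AND E AND A
    = E AND A OR NOT NOT NOT E AND NOT NOT NOT E AND E AND A   (complement / identity)
    = E AND A OR NOT NOT NOT E AND E AND A   (idempotence)
    = (E OR NOT NOT NOT E AND E) AND A   (distribution)
    = (E OR NOT E AND E) AND A   (double negation)
    = E AND A   (complement / identity)
Both reduce to E AND A, so they are equivalent.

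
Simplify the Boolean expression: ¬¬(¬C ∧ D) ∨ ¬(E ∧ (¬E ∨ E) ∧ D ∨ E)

¬C ∧ D ∨ ¬E

¬¬(¬C ∧ D) ∨ ¬(E ∧ (¬E ∨ E) ∧ D ∨ E)
= ¬¬(¬C ∧ D) ∨ ¬(E ∧ D ∨ E)   [complement / identity]
= ¬C ∧ D ∨ ¬(E ∧ D ∨ E)   [double negation]
= ¬C ∧ D ∨ ¬E   [absorption]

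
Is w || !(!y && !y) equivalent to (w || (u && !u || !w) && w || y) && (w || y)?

E1: w || !(!y && !y)
    = w || y || y   [De Morgan]
    = w || y   [idempotence]
E2: (w || (u && !u || !w) && w || y) && (w || y)
    = (w || !w && w || y) && (w || y)   [complement / identity]
    = (w || y) && (w || y)   [complement / identity]
    = w || y   [idempotence]
Both reduce to w || y, so they are equivalent.

Yes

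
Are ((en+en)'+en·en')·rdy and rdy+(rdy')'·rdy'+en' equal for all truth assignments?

No

E1: ((en+en)'+en·en')·rdy
    = (en+en)'·rdy   [complement / identity]
    = en'·rdy   [idempotence]
E2: rdy+(rdy')'·rdy'+en'
    = rdy+rdy·rdy'+en'   [double negation]
    = rdy+en'   [complement / identity]
These differ: at en=0, rdy=0, E1 = 0 but E2 = 1.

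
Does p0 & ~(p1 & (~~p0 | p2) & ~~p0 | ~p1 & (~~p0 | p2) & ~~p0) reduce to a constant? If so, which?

p0 & ~(p1 & (~~p0 | p2) & ~~p0 | ~p1 & (~~p0 | p2) & ~~p0)
= p0 & ~((~~p0 | p2) & ~~p0)   [distribution]
= p0 & ~~~p0   [absorption]
= p0 & ~p0   [double negation]
= 0   [complement]

yes, False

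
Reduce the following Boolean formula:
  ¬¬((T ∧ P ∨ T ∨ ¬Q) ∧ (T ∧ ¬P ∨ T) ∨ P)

T ∨ P

¬¬((T ∧ P ∨ T ∨ ¬Q) ∧ (T ∧ ¬P ∨ T) ∨ P)
= ¬¬((T ∧ P ∨ T ∨ ¬Q) ∧ T ∨ P)
= ¬¬((T ∨ ¬Q) ∧ T ∨ P)
= (T ∨ ¬Q) ∧ T ∨ P
= T ∨ P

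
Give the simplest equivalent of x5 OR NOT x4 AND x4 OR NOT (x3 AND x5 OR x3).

x5 OR NOT x4 AND x4 OR NOT (x3 AND x5 OR x3)
= x5 OR NOT (x3 AND x5 OR x3)   — complement / identity
= x5 OR NOT x3   — absorption

x5 OR NOT x3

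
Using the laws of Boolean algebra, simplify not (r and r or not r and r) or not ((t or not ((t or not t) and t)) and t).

not r or not t

not (r and r or not r and r) or not ((t or not ((t or not t) and t)) and t)
= not (r and r or not r and r) or not ((t or not t) and t)
= not r or not ((t or not t) and t)
= not r or not t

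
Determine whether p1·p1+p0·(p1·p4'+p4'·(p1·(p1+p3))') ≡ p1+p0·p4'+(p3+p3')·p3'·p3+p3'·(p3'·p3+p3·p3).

E1: p1·p1+p0·(p1·p4'+p4'·(p1·(p1+p3))')
    = p1+p0·(p1·p4'+p4'·(p1·(p1+p3))')   [idempotence]
    = p1+p0·(p1·p4'+p4'·p1')   [absorption]
    = p1+p0·p4'   [distribution]
E2: p1+p0·p4'+(p3+p3')·p3'·p3+p3'·(p3'·p3+p3·p3)
    = p1+p0·p4'+p3'·p3+p3'·(p3'·p3+p3·p3)   [complement / identity]
    = p1+p0·p4'+p3'·p3+p3'·p3   [distribution]
    = p1+p0·p4'+p3'·p3   [complement / identity]
    = p1+p0·p4'   [complement / identity]
Both reduce to p1+p0·p4', so they are equivalent.

Yes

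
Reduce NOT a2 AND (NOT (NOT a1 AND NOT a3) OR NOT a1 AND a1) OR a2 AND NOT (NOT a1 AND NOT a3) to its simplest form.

a1 OR a3

NOT a2 AND (NOT (NOT a1 AND NOT a3) OR NOT a1 AND a1) OR a2 AND NOT (NOT a1 AND NOT a3)
= NOT a2 AND NOT (NOT a1 AND NOT a3) OR a2 AND NOT (NOT a1 AND NOT a3)   [complement / identity]
= NOT (NOT a1 AND NOT a3)   [distribution]
= a1 OR a3   [De Morgan]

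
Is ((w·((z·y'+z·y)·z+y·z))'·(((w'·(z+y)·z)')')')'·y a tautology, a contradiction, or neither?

((w·((z·y'+z·y)·z+y·z))'·(((w'·(z+y)·z)')')')'·y
= ((w·((z·y'+z·y)·z+y·z))'·(w'·(z+y)·z)')'·y   [double negation]
= (w·((z·y'+z·y)·z+y·z)+w'·(z+y)·z)·y   [De Morgan]
= (w·(z·z+y·z)+w'·(z+y)·z)·y   [distribution]
= (w·(z+y)·z+w'·(z+y)·z)·y   [distribution]
= (z+y)·z·y   [distribution]
= z·y   [absorption]
This depends on y, z, so it is not a constant.

neither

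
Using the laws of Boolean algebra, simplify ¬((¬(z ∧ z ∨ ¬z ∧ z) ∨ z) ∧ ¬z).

¬((¬(z ∧ z ∨ ¬z ∧ z) ∨ z) ∧ ¬z)
= ¬((¬z ∨ z) ∧ ¬z)   [distribution]
= ¬¬z   [complement / identity]
= z   [double negation]

z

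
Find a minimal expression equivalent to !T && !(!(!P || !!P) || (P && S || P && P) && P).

!T && !(!(!P || !!P) || (P && S || P && P) && P)
= !T && !(!(!P || !!P) || (P && S || P) && P)   — idempotence
= !T && !(!(!P || !!P) || P && P)   — absorption
= !T && !(P && !P || P && P)   — De Morgan
= !T && !P   — distribution

!T && !P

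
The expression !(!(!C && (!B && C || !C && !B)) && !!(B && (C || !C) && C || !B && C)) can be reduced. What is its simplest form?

!C

!(!(!C && (!B && C || !C && !B)) && !!(B && (C || !C) && C || !B && C))
= !(!(!C && (!B && C || !C && !B)) && !!(B && C || !B && C))   — complement / identity
= !(!(!C && !B) && !!(B && C || !B && C))   — distribution
= !C && !B || !(B && C || !B && C)   — De Morgan
= !C && !B || !C   — distribution
= !C   — absorption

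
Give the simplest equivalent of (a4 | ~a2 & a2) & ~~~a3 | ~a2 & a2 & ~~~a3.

(a4 | ~a2 & a2) & ~~~a3 | ~a2 & a2 & ~~~a3
= ~~~a3 & (a4 | ~a2 & a2 | ~a2 & a2)   (distribution)
= ~~~a3 & (a4 | ~a2 & a2)   (complement / identity)
= ~~~a3 & a4   (complement / identity)
= ~a3 & a4   (double negation)

~a3 & a4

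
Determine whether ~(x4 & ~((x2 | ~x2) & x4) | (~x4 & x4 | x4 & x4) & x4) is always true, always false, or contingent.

contingent

~(x4 & ~((x2 | ~x2) & x4) | (~x4 & x4 | x4 & x4) & x4)
= ~(x4 & ~x4 | (~x4 & x4 | x4 & x4) & x4)   [complement / identity]
= ~(x4 & ~x4 | x4 & x4)   [distribution]
= ~x4   [distribution]
This depends on x4, so it is not a constant.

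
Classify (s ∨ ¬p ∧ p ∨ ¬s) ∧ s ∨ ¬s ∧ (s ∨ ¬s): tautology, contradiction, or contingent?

(s ∨ ¬p ∧ p ∨ ¬s) ∧ s ∨ ¬s ∧ (s ∨ ¬s)
= (s ∨ ¬s) ∧ s ∨ ¬s ∧ (s ∨ ¬s)   (complement / identity)
= s ∨ ¬s   (distribution)
= True   (complement)

tautology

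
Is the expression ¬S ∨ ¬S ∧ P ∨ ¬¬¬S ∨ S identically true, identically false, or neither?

identically true

¬S ∨ ¬S ∧ P ∨ ¬¬¬S ∨ S
= ¬S ∨ ¬¬¬S ∨ S   [absorption]
= ¬S ∨ ¬S ∨ S   [double negation]
= ¬S ∨ S   [idempotence]
= True   [complement]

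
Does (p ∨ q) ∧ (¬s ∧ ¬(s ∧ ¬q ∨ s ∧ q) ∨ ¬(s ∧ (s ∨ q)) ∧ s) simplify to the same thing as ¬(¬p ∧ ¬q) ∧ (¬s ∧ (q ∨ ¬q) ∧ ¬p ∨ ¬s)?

E1: (p ∨ q) ∧ (¬s ∧ ¬(s ∧ ¬q ∨ s ∧ q) ∨ ¬(s ∧ (s ∨ q)) ∧ s)
    = (p ∨ q) ∧ (¬s ∧ ¬s ∨ ¬(s ∧ (s ∨ q)) ∧ s)   [distribution]
    = (p ∨ q) ∧ (¬s ∧ ¬s ∨ ¬s ∧ s)   [absorption]
    = (p ∨ q) ∧ ¬s   [distribution]
E2: ¬(¬p ∧ ¬q) ∧ (¬s ∧ (q ∨ ¬q) ∧ ¬p ∨ ¬s)
    = ¬(¬p ∧ ¬q) ∧ (¬s ∧ ¬p ∨ ¬s)   [complement / identity]
    = ¬(¬p ∧ ¬q) ∧ ¬s   [absorption]
    = (p ∨ q) ∧ ¬s   [De Morgan]
Both reduce to (p ∨ q) ∧ ¬s, so they are equivalent.

Yes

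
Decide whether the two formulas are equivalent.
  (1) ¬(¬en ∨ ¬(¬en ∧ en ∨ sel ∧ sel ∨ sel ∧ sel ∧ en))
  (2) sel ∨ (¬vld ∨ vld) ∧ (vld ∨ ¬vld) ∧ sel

No

E1: ¬(¬en ∨ ¬(¬en ∧ en ∨ sel ∧ sel ∨ sel ∧ sel ∧ en))
    = ¬(¬en ∨ ¬(¬en ∧ en ∨ sel ∧ sel))   (absorption)
    = ¬(¬en ∨ ¬(¬en ∧ en ∨ sel))   (idempotence)
    = en ∧ (¬en ∧ en ∨ sel)   (De Morgan)
    = en ∧ sel   (complement / identity)
E2: sel ∨ (¬vld ∨ vld) ∧ (vld ∨ ¬vld) ∧ sel
    = sel ∨ (vld ∨ ¬vld) ∧ sel   (complement / identity)
    = sel ∨ sel   (complement / identity)
    = sel   (idempotence)
These differ: at en=0, sel=1, vld=0, E1 = 0 but E2 = 1.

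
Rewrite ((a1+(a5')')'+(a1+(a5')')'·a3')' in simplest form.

((a1+(a5')')'+(a1+(a5')')'·a3')'
= ((a1+(a5')')')'
= a1+(a5')'
= a1+a5

a1+a5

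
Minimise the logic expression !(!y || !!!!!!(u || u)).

y && !u

!(!y || !!!!!!(u || u))
= y && !!!!!(u || u)   (De Morgan)
= y && !!!(u || u)   (double negation)
= y && !!!u   (idempotence)
= y && !u   (double negation)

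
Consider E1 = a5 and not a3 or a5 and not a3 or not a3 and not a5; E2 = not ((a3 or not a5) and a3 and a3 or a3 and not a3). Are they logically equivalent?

Yes

E1: a5 and not a3 or a5 and not a3 or not a3 and not a5
    = a5 and not a3 or not a3 and not a5   [idempotence]
    = not a3   [distribution]
E2: not ((a3 or not a5) and a3 and a3 or a3 and not a3)
    = not (a3 and a3 or a3 and not a3)   [absorption]
    = not a3   [distribution]
Both reduce to not a3, so they are equivalent.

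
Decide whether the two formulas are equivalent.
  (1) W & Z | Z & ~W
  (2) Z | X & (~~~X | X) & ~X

Yes

E1: W & Z | Z & ~W
    = Z   (distribution)
E2: Z | X & (~~~X | X) & ~X
    = Z | X & (~X | X) & ~X   (double negation)
    = Z | X & ~X   (complement / identity)
    = Z   (complement / identity)
Both reduce to Z, so they are equivalent.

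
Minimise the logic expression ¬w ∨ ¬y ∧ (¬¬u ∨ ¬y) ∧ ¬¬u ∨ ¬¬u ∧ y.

¬w ∨ ¬y ∧ (¬¬u ∨ ¬y) ∧ ¬¬u ∨ ¬¬u ∧ y
= ¬w ∨ ¬y ∧ ¬¬u ∨ ¬¬u ∧ y
= ¬w ∨ ¬¬u
= ¬w ∨ u

¬w ∨ u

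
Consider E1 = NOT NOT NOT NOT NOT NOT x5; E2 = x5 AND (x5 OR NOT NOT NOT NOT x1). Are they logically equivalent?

Yes

E1: NOT NOT NOT NOT NOT NOT x5
    = NOT NOT NOT NOT x5   [double negation]
    = NOT NOT x5   [double negation]
    = x5   [double negation]
E2: x5 AND (x5 OR NOT NOT NOT NOT x1)
    = x5 AND (x5 OR NOT NOT x1)   [double negation]
    = x5 AND (x5 OR x1)   [double negation]
    = x5   [absorption]
Both reduce to x5, so they are equivalent.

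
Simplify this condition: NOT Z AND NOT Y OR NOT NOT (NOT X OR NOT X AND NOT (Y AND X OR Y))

NOT Z AND NOT Y OR NOT NOT (NOT X OR NOT X AND NOT (Y AND X OR Y))
= NOT Z AND NOT Y OR NOT X OR NOT X AND NOT (Y AND X OR Y)   (double negation)
= NOT Z AND NOT Y OR NOT X OR NOT X AND NOT Y   (absorption)
= NOT Z AND NOT Y OR NOT X   (absorption)

NOT Z AND NOT Y OR NOT X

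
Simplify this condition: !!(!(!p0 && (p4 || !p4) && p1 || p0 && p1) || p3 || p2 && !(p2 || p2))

!!(!(!p0 && (p4 || !p4) && p1 || p0 && p1) || p3 || p2 && !(p2 || p2))
= !!(!(!p0 && (p4 || !p4) && p1 || p0 && p1) || p3 || p2 && !p2)   (idempotence)
= !!(!(!p0 && p1 || p0 && p1) || p3 || p2 && !p2)   (complement / identity)
= !!(!(!p0 && p1 || p0 && p1) || p3)   (complement / identity)
= !(!p0 && p1 || p0 && p1) || p3   (double negation)
= !p1 || p3   (distribution)

!p1 || p3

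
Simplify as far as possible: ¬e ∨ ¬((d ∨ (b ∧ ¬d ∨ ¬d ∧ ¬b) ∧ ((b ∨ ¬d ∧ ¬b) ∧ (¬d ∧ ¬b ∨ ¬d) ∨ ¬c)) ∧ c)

¬e ∨ ¬((d ∨ (b ∧ ¬d ∨ ¬d ∧ ¬b) ∧ ((b ∨ ¬d ∧ ¬b) ∧ (¬d ∧ ¬b ∨ ¬d) ∨ ¬c)) ∧ c)
= ¬e ∨ ¬((d ∨ (b ∧ ¬d ∨ ¬d ∧ ¬b) ∧ (b ∧ ¬d ∨ ¬d ∧ ¬b ∨ ¬c)) ∧ c)   — distribution
= ¬e ∨ ¬((d ∨ b ∧ ¬d ∨ ¬d ∧ ¬b) ∧ c)   — absorption
= ¬e ∨ ¬((d ∨ ¬d) ∧ c)   — distribution
= ¬e ∨ ¬c   — complement / identity

¬e ∨ ¬c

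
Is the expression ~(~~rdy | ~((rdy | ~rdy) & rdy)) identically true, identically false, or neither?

identically false

~(~~rdy | ~((rdy | ~rdy) & rdy))
= ~rdy & (rdy | ~rdy) & rdy   (De Morgan)
= ~rdy & rdy   (complement / identity)
= 0   (complement)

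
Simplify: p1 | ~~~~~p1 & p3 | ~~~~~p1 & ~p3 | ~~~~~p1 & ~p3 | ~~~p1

p1 | ~~~~~p1 & p3 | ~~~~~p1 & ~p3 | ~~~~~p1 & ~p3 | ~~~p1
= p1 | ~~~~~p1 & p3 | ~~~~~p1 & ~p3 | ~~~p1
= p1 | ~~~~~p1 | ~~~p1
= p1 | ~~~p1 | ~~~p1
= p1 | ~~~p1
= p1 | ~p1
= 1

1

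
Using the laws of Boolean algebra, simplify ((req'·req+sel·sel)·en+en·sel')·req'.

((req'·req+sel·sel)·en+en·sel')·req'
= ((req'·req+sel)·en+en·sel')·req'   (idempotence)
= (sel·en+en·sel')·req'   (complement / identity)
= en·req'   (distribution)

en·req'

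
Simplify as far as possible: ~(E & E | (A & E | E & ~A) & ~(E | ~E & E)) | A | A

~E | A

~(E & E | (A & E | E & ~A) & ~(E | ~E & E)) | A | A
= ~(E & E | (A & E | E & ~A) & ~E) | A | A   (complement / identity)
= ~(E & E | E & ~E) | A | A   (distribution)
= ~E | A | A   (distribution)
= ~E | A   (idempotence)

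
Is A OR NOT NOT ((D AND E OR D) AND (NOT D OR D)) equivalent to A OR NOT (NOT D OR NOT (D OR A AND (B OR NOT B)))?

Yes

E1: A OR NOT NOT ((D AND E OR D) AND (NOT D OR D))
    = A OR NOT NOT (D AND E OR D)   [complement / identity]
    = A OR D AND E OR D   [double negation]
    = A OR D   [absorption]
E2: A OR NOT (NOT D OR NOT (D OR A AND (B OR NOT B)))
    = A OR D AND (D OR A AND (B OR NOT B))   [De Morgan]
    = A OR D AND (D OR A)   [complement / identity]
    = A OR D   [absorption]
Both reduce to A OR D, so they are equivalent.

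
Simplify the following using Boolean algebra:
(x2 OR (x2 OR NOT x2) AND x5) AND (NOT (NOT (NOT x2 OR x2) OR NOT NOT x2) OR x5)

x5

(x2 OR (x2 OR NOT x2) AND x5) AND (NOT (NOT (NOT x2 OR x2) OR NOT NOT x2) OR x5)
= (x2 OR x5) AND (NOT (NOT (NOT x2 OR x2) OR NOT NOT x2) OR x5)   (complement / identity)
= (x2 OR x5) AND ((NOT x2 OR x2) AND NOT x2 OR x5)   (De Morgan)
= (x2 OR x5) AND (NOT x2 OR x5)   (complement / identity)
= x2 AND NOT x2 OR x5   (distribution)
= x5   (complement / identity)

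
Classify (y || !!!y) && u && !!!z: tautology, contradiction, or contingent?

contingent

(y || !!!y) && u && !!!z
= (y || !!!y) && u && !z
= (y || !y) && u && !z
= u && !z
This depends on u, z, so it is not a constant.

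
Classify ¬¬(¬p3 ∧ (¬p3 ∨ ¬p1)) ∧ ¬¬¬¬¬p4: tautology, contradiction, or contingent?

¬¬(¬p3 ∧ (¬p3 ∨ ¬p1)) ∧ ¬¬¬¬¬p4
= ¬¬¬p3 ∧ ¬¬¬¬¬p4   [absorption]
= ¬¬¬p3 ∧ ¬¬¬p4   [double negation]
= ¬¬¬p3 ∧ ¬p4   [double negation]
= ¬p3 ∧ ¬p4   [double negation]
This depends on p3, p4, so it is not a constant.

contingent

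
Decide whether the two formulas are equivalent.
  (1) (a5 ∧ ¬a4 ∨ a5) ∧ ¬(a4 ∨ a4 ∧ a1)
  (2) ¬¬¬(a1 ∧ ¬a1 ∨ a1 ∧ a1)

No

E1: (a5 ∧ ¬a4 ∨ a5) ∧ ¬(a4 ∨ a4 ∧ a1)
    = a5 ∧ ¬(a4 ∨ a4 ∧ a1)
    = a5 ∧ ¬a4
E2: ¬¬¬(a1 ∧ ¬a1 ∨ a1 ∧ a1)
    = ¬¬¬((¬a1 ∨ a1) ∧ a1)
    = ¬¬¬a1
    = ¬a1
These differ: at a1=0, a4=0, a5=0, E1 = 0 but E2 = 1.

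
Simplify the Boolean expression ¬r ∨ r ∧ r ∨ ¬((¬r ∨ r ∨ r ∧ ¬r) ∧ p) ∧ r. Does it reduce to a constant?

True

¬r ∨ r ∧ r ∨ ¬((¬r ∨ r ∨ r ∧ ¬r) ∧ p) ∧ r
= ¬r ∨ r ∧ r ∨ ¬((¬r ∨ r) ∧ p) ∧ r   [complement / identity]
= ¬r ∨ r ∧ r ∨ ¬p ∧ r   [complement / identity]
= ¬r ∨ (r ∨ ¬p) ∧ r   [distribution]
= ¬r ∨ r   [absorption]
= True   [complement]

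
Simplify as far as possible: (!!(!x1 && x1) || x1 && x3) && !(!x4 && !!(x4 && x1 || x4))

(!!(!x1 && x1) || x1 && x3) && !(!x4 && !!(x4 && x1 || x4))
= (!!(!x1 && x1) || x1 && x3) && (x4 || !(x4 && x1 || x4))   (De Morgan)
= (!!(!x1 && x1) || x1 && x3) && (x4 || !x4)   (absorption)
= !!(!x1 && x1) || x1 && x3   (complement / identity)
= !x1 && x1 || x1 && x3   (double negation)
= x1 && x3   (complement / identity)

x1 && x3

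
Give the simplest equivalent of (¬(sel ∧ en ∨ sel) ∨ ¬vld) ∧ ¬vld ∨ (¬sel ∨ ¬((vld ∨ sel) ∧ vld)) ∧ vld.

(¬(sel ∧ en ∨ sel) ∨ ¬vld) ∧ ¬vld ∨ (¬sel ∨ ¬((vld ∨ sel) ∧ vld)) ∧ vld
= (¬(sel ∧ en ∨ sel) ∨ ¬vld) ∧ ¬vld ∨ (¬sel ∨ ¬vld) ∧ vld   — absorption
= (¬sel ∨ ¬vld) ∧ ¬vld ∨ (¬sel ∨ ¬vld) ∧ vld   — absorption
= ¬sel ∨ ¬vld   — distribution

¬sel ∨ ¬vld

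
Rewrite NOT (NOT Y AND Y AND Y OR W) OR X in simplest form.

NOT (NOT Y AND Y AND Y OR W) OR X
= NOT (NOT Y AND Y OR W) OR X   — idempotence
= NOT W OR X   — complement / identity

NOT W OR X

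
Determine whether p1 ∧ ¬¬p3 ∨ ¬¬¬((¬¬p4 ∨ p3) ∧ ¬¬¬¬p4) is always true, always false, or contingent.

p1 ∧ ¬¬p3 ∨ ¬¬¬((¬¬p4 ∨ p3) ∧ ¬¬¬¬p4)
= p1 ∧ p3 ∨ ¬¬¬((¬¬p4 ∨ p3) ∧ ¬¬¬¬p4)   (double negation)
= p1 ∧ p3 ∨ ¬¬¬((¬¬p4 ∨ p3) ∧ ¬¬p4)   (double negation)
= p1 ∧ p3 ∨ ¬((¬¬p4 ∨ p3) ∧ ¬¬p4)   (double negation)
= p1 ∧ p3 ∨ ¬¬¬p4   (absorption)
= p1 ∧ p3 ∨ ¬p4   (double negation)
This depends on p1, p3, p4, so it is not a constant.

contingent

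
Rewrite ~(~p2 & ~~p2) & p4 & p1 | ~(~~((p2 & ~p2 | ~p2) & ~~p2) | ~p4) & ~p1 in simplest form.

~(~p2 & ~~p2) & p4 & p1 | ~(~~((p2 & ~p2 | ~p2) & ~~p2) | ~p4) & ~p1
= ~(~p2 & ~~p2) & p4 & p1 | ~((p2 & ~p2 | ~p2) & ~~p2) & p4 & ~p1   — De Morgan
= ~(~p2 & ~~p2) & p4 & p1 | ~(~p2 & ~~p2) & p4 & ~p1   — complement / identity
= ~(~p2 & ~~p2) & p4   — distribution
= (p2 | ~p2) & p4   — De Morgan
= p4   — complement / identity

p4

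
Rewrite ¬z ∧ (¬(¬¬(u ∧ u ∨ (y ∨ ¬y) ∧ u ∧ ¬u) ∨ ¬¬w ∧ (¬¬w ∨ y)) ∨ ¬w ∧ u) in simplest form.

¬z ∧ (¬(¬¬(u ∧ u ∨ (y ∨ ¬y) ∧ u ∧ ¬u) ∨ ¬¬w ∧ (¬¬w ∨ y)) ∨ ¬w ∧ u)
= ¬z ∧ (¬(¬¬(u ∧ u ∨ (y ∨ ¬y) ∧ u ∧ ¬u) ∨ ¬¬w) ∨ ¬w ∧ u)   (absorption)
= ¬z ∧ (¬(¬¬(u ∧ u ∨ u ∧ ¬u) ∨ ¬¬w) ∨ ¬w ∧ u)   (complement / identity)
= ¬z ∧ (¬(¬¬u ∨ ¬¬w) ∨ ¬w ∧ u)   (distribution)
= ¬z ∧ (¬u ∧ ¬w ∨ ¬w ∧ u)   (De Morgan)
= ¬z ∧ ¬w   (distribution)

¬z ∧ ¬w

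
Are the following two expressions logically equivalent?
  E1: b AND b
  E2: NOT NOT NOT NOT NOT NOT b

Yes

E1: b AND b
    = b   [idempotence]
E2: NOT NOT NOT NOT NOT NOT b
    = NOT NOT NOT NOT b   [double negation]
    = NOT NOT b   [double negation]
    = b   [double negation]
Both reduce to b, so they are equivalent.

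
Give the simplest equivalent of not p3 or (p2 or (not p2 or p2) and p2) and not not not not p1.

not p3 or p2 and p1

not p3 or (p2 or (not p2 or p2) and p2) and not not not not p1
= not p3 or (p2 or p2) and not not not not p1   — complement / identity
= not p3 or (p2 or p2) and not not p1   — double negation
= not p3 or (p2 or p2) and p1   — double negation
= not p3 or p2 and p1   — idempotence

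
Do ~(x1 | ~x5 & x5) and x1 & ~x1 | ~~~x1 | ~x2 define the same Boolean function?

No

E1: ~(x1 | ~x5 & x5)
    = ~x1   — complement / identity
E2: x1 & ~x1 | ~~~x1 | ~x2
    = x1 & ~x1 | ~x1 | ~x2   — double negation
    = ~x1 | ~x2   — complement / identity
These differ: at x1=1, x2=0, x5=0, E1 = 0 but E2 = 1.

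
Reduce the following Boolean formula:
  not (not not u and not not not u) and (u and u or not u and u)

u

not (not not u and not not not u) and (u and u or not u and u)
= (not u or not not u) and (u and u or not u and u)   (De Morgan)
= (not u or u) and (u and u or not u and u)   (double negation)
= u and u or not u and u   (complement / identity)
= u   (distribution)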